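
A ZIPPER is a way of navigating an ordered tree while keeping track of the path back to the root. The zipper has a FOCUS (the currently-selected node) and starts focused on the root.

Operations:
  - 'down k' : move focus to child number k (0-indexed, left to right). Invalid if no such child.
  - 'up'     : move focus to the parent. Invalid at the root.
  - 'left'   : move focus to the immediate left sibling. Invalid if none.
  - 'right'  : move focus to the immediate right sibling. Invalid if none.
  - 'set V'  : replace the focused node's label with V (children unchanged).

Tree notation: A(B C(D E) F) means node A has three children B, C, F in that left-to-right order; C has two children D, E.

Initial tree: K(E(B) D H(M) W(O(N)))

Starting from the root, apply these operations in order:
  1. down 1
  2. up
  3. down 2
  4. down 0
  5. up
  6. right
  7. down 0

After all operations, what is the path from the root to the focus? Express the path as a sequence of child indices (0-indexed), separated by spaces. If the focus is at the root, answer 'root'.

Answer: 3 0

Derivation:
Step 1 (down 1): focus=D path=1 depth=1 children=[] left=['E'] right=['H', 'W'] parent=K
Step 2 (up): focus=K path=root depth=0 children=['E', 'D', 'H', 'W'] (at root)
Step 3 (down 2): focus=H path=2 depth=1 children=['M'] left=['E', 'D'] right=['W'] parent=K
Step 4 (down 0): focus=M path=2/0 depth=2 children=[] left=[] right=[] parent=H
Step 5 (up): focus=H path=2 depth=1 children=['M'] left=['E', 'D'] right=['W'] parent=K
Step 6 (right): focus=W path=3 depth=1 children=['O'] left=['E', 'D', 'H'] right=[] parent=K
Step 7 (down 0): focus=O path=3/0 depth=2 children=['N'] left=[] right=[] parent=W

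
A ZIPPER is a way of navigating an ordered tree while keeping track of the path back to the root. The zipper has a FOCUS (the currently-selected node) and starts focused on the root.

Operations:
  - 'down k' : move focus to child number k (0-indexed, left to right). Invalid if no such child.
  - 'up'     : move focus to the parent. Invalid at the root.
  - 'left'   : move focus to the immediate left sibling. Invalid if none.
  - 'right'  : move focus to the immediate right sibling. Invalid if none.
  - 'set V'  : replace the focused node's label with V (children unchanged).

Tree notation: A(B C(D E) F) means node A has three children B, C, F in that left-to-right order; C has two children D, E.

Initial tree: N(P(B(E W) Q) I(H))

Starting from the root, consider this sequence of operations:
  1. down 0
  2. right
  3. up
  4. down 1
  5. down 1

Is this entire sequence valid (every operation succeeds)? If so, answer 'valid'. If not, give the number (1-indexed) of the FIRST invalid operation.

Step 1 (down 0): focus=P path=0 depth=1 children=['B', 'Q'] left=[] right=['I'] parent=N
Step 2 (right): focus=I path=1 depth=1 children=['H'] left=['P'] right=[] parent=N
Step 3 (up): focus=N path=root depth=0 children=['P', 'I'] (at root)
Step 4 (down 1): focus=I path=1 depth=1 children=['H'] left=['P'] right=[] parent=N
Step 5 (down 1): INVALID

Answer: 5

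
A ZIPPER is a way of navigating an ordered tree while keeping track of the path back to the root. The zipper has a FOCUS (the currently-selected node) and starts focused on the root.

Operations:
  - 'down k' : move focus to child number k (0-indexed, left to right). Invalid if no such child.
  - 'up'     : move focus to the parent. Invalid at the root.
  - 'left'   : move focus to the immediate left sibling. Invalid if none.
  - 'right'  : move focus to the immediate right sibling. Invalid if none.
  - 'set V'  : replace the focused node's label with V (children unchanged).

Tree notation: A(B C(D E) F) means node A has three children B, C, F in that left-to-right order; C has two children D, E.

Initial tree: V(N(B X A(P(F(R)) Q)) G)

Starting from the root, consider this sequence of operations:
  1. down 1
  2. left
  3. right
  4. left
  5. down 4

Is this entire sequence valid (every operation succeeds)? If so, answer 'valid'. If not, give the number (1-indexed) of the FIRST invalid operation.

Step 1 (down 1): focus=G path=1 depth=1 children=[] left=['N'] right=[] parent=V
Step 2 (left): focus=N path=0 depth=1 children=['B', 'X', 'A'] left=[] right=['G'] parent=V
Step 3 (right): focus=G path=1 depth=1 children=[] left=['N'] right=[] parent=V
Step 4 (left): focus=N path=0 depth=1 children=['B', 'X', 'A'] left=[] right=['G'] parent=V
Step 5 (down 4): INVALID

Answer: 5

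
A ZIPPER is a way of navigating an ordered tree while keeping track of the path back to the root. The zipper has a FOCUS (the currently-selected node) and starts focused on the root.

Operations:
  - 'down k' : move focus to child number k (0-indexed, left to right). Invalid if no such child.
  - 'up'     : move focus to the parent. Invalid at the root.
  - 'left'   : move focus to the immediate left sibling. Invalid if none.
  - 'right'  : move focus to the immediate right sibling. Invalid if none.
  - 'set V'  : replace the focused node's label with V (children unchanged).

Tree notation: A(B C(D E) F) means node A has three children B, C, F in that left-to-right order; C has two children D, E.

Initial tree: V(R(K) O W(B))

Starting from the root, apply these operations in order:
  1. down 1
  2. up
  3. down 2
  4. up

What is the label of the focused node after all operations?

Answer: V

Derivation:
Step 1 (down 1): focus=O path=1 depth=1 children=[] left=['R'] right=['W'] parent=V
Step 2 (up): focus=V path=root depth=0 children=['R', 'O', 'W'] (at root)
Step 3 (down 2): focus=W path=2 depth=1 children=['B'] left=['R', 'O'] right=[] parent=V
Step 4 (up): focus=V path=root depth=0 children=['R', 'O', 'W'] (at root)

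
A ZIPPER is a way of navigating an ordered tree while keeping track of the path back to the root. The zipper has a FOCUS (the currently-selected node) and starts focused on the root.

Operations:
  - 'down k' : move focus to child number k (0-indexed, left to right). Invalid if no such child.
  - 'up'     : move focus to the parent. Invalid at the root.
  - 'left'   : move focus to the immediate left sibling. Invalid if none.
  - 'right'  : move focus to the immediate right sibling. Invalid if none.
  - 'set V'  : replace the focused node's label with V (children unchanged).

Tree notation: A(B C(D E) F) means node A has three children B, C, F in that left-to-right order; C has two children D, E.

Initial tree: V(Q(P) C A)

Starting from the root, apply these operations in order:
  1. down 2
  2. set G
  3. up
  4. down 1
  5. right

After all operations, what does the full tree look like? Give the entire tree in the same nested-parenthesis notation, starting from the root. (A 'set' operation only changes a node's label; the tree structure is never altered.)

Answer: V(Q(P) C G)

Derivation:
Step 1 (down 2): focus=A path=2 depth=1 children=[] left=['Q', 'C'] right=[] parent=V
Step 2 (set G): focus=G path=2 depth=1 children=[] left=['Q', 'C'] right=[] parent=V
Step 3 (up): focus=V path=root depth=0 children=['Q', 'C', 'G'] (at root)
Step 4 (down 1): focus=C path=1 depth=1 children=[] left=['Q'] right=['G'] parent=V
Step 5 (right): focus=G path=2 depth=1 children=[] left=['Q', 'C'] right=[] parent=V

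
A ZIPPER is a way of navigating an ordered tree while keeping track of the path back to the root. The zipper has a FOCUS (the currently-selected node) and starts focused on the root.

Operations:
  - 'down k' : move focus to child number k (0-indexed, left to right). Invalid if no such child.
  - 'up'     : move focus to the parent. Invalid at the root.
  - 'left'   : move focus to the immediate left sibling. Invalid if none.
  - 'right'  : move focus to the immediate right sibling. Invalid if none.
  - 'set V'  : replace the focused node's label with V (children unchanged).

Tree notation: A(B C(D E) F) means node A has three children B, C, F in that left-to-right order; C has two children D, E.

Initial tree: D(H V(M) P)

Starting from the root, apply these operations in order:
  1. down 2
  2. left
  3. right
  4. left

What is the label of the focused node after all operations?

Answer: V

Derivation:
Step 1 (down 2): focus=P path=2 depth=1 children=[] left=['H', 'V'] right=[] parent=D
Step 2 (left): focus=V path=1 depth=1 children=['M'] left=['H'] right=['P'] parent=D
Step 3 (right): focus=P path=2 depth=1 children=[] left=['H', 'V'] right=[] parent=D
Step 4 (left): focus=V path=1 depth=1 children=['M'] left=['H'] right=['P'] parent=D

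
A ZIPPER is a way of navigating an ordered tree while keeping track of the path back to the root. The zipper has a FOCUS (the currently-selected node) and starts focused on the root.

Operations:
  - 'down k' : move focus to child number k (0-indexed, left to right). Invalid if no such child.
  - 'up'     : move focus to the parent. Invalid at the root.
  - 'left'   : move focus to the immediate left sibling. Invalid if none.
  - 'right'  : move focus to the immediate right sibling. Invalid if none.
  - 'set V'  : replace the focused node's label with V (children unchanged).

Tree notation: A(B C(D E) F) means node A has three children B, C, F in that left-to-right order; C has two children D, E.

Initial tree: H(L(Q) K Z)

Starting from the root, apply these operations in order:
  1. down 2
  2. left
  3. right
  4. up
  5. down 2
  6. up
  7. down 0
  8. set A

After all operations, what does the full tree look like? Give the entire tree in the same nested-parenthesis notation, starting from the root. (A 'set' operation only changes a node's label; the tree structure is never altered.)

Answer: H(A(Q) K Z)

Derivation:
Step 1 (down 2): focus=Z path=2 depth=1 children=[] left=['L', 'K'] right=[] parent=H
Step 2 (left): focus=K path=1 depth=1 children=[] left=['L'] right=['Z'] parent=H
Step 3 (right): focus=Z path=2 depth=1 children=[] left=['L', 'K'] right=[] parent=H
Step 4 (up): focus=H path=root depth=0 children=['L', 'K', 'Z'] (at root)
Step 5 (down 2): focus=Z path=2 depth=1 children=[] left=['L', 'K'] right=[] parent=H
Step 6 (up): focus=H path=root depth=0 children=['L', 'K', 'Z'] (at root)
Step 7 (down 0): focus=L path=0 depth=1 children=['Q'] left=[] right=['K', 'Z'] parent=H
Step 8 (set A): focus=A path=0 depth=1 children=['Q'] left=[] right=['K', 'Z'] parent=H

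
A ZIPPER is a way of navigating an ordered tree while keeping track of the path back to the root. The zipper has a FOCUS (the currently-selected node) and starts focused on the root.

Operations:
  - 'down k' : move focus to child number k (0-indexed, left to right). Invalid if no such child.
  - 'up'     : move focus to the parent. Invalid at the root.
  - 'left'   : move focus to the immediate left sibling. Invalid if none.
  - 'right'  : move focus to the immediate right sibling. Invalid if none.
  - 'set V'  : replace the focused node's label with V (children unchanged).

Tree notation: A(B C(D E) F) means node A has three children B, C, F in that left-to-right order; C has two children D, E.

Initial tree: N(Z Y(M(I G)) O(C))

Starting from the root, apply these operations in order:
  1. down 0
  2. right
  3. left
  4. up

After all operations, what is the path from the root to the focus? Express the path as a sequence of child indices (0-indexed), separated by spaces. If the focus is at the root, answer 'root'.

Answer: root

Derivation:
Step 1 (down 0): focus=Z path=0 depth=1 children=[] left=[] right=['Y', 'O'] parent=N
Step 2 (right): focus=Y path=1 depth=1 children=['M'] left=['Z'] right=['O'] parent=N
Step 3 (left): focus=Z path=0 depth=1 children=[] left=[] right=['Y', 'O'] parent=N
Step 4 (up): focus=N path=root depth=0 children=['Z', 'Y', 'O'] (at root)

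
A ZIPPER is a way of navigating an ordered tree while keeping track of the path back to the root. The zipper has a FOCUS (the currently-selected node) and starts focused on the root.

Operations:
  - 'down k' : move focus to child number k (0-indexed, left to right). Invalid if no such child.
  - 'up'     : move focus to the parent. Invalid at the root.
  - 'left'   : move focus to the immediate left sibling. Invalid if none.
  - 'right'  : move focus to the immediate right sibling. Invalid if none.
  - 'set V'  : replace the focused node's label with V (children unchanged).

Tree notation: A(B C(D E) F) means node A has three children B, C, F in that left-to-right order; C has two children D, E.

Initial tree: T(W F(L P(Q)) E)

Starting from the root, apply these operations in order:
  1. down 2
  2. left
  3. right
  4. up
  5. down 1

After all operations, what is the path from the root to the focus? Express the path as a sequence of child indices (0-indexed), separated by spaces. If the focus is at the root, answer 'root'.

Answer: 1

Derivation:
Step 1 (down 2): focus=E path=2 depth=1 children=[] left=['W', 'F'] right=[] parent=T
Step 2 (left): focus=F path=1 depth=1 children=['L', 'P'] left=['W'] right=['E'] parent=T
Step 3 (right): focus=E path=2 depth=1 children=[] left=['W', 'F'] right=[] parent=T
Step 4 (up): focus=T path=root depth=0 children=['W', 'F', 'E'] (at root)
Step 5 (down 1): focus=F path=1 depth=1 children=['L', 'P'] left=['W'] right=['E'] parent=T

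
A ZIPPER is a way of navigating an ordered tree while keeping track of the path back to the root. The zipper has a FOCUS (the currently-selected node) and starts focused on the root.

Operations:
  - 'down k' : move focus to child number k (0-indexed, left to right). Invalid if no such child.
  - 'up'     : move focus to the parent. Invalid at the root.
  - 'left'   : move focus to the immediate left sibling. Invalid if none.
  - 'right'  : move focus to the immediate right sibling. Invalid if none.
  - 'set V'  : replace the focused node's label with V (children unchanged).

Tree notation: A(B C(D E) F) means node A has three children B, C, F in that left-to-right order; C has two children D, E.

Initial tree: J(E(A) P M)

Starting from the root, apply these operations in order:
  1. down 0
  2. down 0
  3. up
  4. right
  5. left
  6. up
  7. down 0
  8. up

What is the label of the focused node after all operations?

Answer: J

Derivation:
Step 1 (down 0): focus=E path=0 depth=1 children=['A'] left=[] right=['P', 'M'] parent=J
Step 2 (down 0): focus=A path=0/0 depth=2 children=[] left=[] right=[] parent=E
Step 3 (up): focus=E path=0 depth=1 children=['A'] left=[] right=['P', 'M'] parent=J
Step 4 (right): focus=P path=1 depth=1 children=[] left=['E'] right=['M'] parent=J
Step 5 (left): focus=E path=0 depth=1 children=['A'] left=[] right=['P', 'M'] parent=J
Step 6 (up): focus=J path=root depth=0 children=['E', 'P', 'M'] (at root)
Step 7 (down 0): focus=E path=0 depth=1 children=['A'] left=[] right=['P', 'M'] parent=J
Step 8 (up): focus=J path=root depth=0 children=['E', 'P', 'M'] (at root)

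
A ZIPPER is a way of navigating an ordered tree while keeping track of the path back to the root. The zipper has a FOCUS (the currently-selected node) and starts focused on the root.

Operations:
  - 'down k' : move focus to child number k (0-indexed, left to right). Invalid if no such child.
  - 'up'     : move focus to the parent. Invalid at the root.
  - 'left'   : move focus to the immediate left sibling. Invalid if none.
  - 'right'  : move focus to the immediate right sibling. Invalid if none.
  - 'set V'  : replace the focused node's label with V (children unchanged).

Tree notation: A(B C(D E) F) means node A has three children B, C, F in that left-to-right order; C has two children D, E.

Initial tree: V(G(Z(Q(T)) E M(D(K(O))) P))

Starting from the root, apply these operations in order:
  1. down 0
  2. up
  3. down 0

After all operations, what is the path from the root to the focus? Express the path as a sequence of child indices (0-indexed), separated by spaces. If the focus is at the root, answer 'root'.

Answer: 0

Derivation:
Step 1 (down 0): focus=G path=0 depth=1 children=['Z', 'E', 'M', 'P'] left=[] right=[] parent=V
Step 2 (up): focus=V path=root depth=0 children=['G'] (at root)
Step 3 (down 0): focus=G path=0 depth=1 children=['Z', 'E', 'M', 'P'] left=[] right=[] parent=V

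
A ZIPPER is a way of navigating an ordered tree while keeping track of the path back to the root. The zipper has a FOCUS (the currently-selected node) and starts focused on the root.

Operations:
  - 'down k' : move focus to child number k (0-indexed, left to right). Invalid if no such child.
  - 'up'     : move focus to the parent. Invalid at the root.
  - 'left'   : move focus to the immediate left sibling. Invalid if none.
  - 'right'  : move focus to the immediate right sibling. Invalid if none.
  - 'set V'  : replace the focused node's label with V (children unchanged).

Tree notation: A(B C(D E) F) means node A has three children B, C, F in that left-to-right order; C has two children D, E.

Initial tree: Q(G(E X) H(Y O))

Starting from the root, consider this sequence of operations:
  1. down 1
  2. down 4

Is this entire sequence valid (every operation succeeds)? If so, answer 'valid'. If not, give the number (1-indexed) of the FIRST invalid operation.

Step 1 (down 1): focus=H path=1 depth=1 children=['Y', 'O'] left=['G'] right=[] parent=Q
Step 2 (down 4): INVALID

Answer: 2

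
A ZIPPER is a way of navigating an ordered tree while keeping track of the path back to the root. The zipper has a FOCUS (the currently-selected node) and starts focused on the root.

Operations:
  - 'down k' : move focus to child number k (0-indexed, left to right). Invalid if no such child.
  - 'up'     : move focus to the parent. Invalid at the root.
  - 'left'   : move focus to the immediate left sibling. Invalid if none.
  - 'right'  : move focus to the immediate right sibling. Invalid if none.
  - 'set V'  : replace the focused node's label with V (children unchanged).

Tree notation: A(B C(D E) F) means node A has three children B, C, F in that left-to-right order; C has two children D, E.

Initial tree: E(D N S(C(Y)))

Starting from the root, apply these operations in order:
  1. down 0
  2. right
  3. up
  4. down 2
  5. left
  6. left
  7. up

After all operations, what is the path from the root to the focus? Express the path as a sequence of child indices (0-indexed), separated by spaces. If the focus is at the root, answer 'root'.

Step 1 (down 0): focus=D path=0 depth=1 children=[] left=[] right=['N', 'S'] parent=E
Step 2 (right): focus=N path=1 depth=1 children=[] left=['D'] right=['S'] parent=E
Step 3 (up): focus=E path=root depth=0 children=['D', 'N', 'S'] (at root)
Step 4 (down 2): focus=S path=2 depth=1 children=['C'] left=['D', 'N'] right=[] parent=E
Step 5 (left): focus=N path=1 depth=1 children=[] left=['D'] right=['S'] parent=E
Step 6 (left): focus=D path=0 depth=1 children=[] left=[] right=['N', 'S'] parent=E
Step 7 (up): focus=E path=root depth=0 children=['D', 'N', 'S'] (at root)

Answer: root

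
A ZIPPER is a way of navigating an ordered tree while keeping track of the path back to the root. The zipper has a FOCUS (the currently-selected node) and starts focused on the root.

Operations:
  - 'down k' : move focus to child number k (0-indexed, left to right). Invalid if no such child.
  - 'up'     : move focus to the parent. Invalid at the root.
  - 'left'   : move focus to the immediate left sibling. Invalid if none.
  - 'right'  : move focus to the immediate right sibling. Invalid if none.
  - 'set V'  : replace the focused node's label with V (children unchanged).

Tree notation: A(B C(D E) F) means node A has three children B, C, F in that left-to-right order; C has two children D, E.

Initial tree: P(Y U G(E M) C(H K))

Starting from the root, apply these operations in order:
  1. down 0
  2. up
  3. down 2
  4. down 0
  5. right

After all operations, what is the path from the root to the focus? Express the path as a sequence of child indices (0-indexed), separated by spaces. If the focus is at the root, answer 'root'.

Step 1 (down 0): focus=Y path=0 depth=1 children=[] left=[] right=['U', 'G', 'C'] parent=P
Step 2 (up): focus=P path=root depth=0 children=['Y', 'U', 'G', 'C'] (at root)
Step 3 (down 2): focus=G path=2 depth=1 children=['E', 'M'] left=['Y', 'U'] right=['C'] parent=P
Step 4 (down 0): focus=E path=2/0 depth=2 children=[] left=[] right=['M'] parent=G
Step 5 (right): focus=M path=2/1 depth=2 children=[] left=['E'] right=[] parent=G

Answer: 2 1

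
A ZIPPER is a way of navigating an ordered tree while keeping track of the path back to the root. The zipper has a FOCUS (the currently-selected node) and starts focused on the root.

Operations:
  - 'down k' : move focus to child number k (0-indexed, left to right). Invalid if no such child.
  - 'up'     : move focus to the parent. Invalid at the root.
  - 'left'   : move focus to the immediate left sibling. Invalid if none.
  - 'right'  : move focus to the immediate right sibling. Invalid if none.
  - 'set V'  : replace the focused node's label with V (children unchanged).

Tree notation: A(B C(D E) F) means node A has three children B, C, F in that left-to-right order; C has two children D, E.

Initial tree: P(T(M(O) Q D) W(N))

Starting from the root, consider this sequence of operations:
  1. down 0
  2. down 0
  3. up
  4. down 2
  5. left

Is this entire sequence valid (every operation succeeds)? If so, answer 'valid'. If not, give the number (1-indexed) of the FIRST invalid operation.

Step 1 (down 0): focus=T path=0 depth=1 children=['M', 'Q', 'D'] left=[] right=['W'] parent=P
Step 2 (down 0): focus=M path=0/0 depth=2 children=['O'] left=[] right=['Q', 'D'] parent=T
Step 3 (up): focus=T path=0 depth=1 children=['M', 'Q', 'D'] left=[] right=['W'] parent=P
Step 4 (down 2): focus=D path=0/2 depth=2 children=[] left=['M', 'Q'] right=[] parent=T
Step 5 (left): focus=Q path=0/1 depth=2 children=[] left=['M'] right=['D'] parent=T

Answer: valid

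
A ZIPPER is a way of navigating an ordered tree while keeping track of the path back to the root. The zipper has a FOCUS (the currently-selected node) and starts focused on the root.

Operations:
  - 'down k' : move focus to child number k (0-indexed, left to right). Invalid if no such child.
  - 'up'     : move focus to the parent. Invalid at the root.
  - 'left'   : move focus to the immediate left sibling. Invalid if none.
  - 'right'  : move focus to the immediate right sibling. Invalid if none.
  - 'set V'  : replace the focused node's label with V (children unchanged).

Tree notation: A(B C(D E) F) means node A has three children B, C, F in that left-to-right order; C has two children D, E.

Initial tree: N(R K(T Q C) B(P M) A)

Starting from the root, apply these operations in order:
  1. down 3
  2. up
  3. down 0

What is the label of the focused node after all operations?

Step 1 (down 3): focus=A path=3 depth=1 children=[] left=['R', 'K', 'B'] right=[] parent=N
Step 2 (up): focus=N path=root depth=0 children=['R', 'K', 'B', 'A'] (at root)
Step 3 (down 0): focus=R path=0 depth=1 children=[] left=[] right=['K', 'B', 'A'] parent=N

Answer: R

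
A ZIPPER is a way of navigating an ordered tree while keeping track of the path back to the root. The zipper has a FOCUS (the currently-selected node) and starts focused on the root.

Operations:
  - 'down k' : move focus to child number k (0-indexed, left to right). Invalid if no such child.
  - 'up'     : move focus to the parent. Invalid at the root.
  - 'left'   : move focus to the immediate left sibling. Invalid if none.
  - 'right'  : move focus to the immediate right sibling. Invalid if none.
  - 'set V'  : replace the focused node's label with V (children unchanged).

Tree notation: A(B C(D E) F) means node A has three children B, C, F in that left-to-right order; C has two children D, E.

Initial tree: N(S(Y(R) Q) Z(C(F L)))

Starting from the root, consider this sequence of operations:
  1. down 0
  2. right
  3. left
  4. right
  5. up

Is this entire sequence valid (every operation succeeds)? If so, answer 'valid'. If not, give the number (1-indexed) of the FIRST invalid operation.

Step 1 (down 0): focus=S path=0 depth=1 children=['Y', 'Q'] left=[] right=['Z'] parent=N
Step 2 (right): focus=Z path=1 depth=1 children=['C'] left=['S'] right=[] parent=N
Step 3 (left): focus=S path=0 depth=1 children=['Y', 'Q'] left=[] right=['Z'] parent=N
Step 4 (right): focus=Z path=1 depth=1 children=['C'] left=['S'] right=[] parent=N
Step 5 (up): focus=N path=root depth=0 children=['S', 'Z'] (at root)

Answer: valid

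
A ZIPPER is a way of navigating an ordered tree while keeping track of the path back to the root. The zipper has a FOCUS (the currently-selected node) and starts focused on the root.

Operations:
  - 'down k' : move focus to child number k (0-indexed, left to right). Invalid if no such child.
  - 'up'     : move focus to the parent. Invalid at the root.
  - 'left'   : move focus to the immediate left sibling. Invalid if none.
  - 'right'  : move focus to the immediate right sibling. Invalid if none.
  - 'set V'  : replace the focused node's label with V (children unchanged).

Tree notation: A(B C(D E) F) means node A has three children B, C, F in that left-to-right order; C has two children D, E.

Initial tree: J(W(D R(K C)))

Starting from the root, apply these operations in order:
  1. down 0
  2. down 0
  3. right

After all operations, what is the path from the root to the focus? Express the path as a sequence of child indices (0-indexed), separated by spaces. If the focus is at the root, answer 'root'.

Answer: 0 1

Derivation:
Step 1 (down 0): focus=W path=0 depth=1 children=['D', 'R'] left=[] right=[] parent=J
Step 2 (down 0): focus=D path=0/0 depth=2 children=[] left=[] right=['R'] parent=W
Step 3 (right): focus=R path=0/1 depth=2 children=['K', 'C'] left=['D'] right=[] parent=W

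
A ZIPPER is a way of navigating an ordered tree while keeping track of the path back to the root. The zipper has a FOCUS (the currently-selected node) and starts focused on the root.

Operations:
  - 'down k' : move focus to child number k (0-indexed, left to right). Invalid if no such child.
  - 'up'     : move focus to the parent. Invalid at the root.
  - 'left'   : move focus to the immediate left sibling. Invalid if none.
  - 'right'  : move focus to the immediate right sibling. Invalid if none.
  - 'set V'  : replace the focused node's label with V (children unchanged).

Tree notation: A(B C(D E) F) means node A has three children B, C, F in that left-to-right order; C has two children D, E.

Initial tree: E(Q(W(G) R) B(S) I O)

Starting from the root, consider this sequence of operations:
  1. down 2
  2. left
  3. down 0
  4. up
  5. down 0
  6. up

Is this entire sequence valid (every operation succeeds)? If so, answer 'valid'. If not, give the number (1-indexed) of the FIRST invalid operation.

Step 1 (down 2): focus=I path=2 depth=1 children=[] left=['Q', 'B'] right=['O'] parent=E
Step 2 (left): focus=B path=1 depth=1 children=['S'] left=['Q'] right=['I', 'O'] parent=E
Step 3 (down 0): focus=S path=1/0 depth=2 children=[] left=[] right=[] parent=B
Step 4 (up): focus=B path=1 depth=1 children=['S'] left=['Q'] right=['I', 'O'] parent=E
Step 5 (down 0): focus=S path=1/0 depth=2 children=[] left=[] right=[] parent=B
Step 6 (up): focus=B path=1 depth=1 children=['S'] left=['Q'] right=['I', 'O'] parent=E

Answer: valid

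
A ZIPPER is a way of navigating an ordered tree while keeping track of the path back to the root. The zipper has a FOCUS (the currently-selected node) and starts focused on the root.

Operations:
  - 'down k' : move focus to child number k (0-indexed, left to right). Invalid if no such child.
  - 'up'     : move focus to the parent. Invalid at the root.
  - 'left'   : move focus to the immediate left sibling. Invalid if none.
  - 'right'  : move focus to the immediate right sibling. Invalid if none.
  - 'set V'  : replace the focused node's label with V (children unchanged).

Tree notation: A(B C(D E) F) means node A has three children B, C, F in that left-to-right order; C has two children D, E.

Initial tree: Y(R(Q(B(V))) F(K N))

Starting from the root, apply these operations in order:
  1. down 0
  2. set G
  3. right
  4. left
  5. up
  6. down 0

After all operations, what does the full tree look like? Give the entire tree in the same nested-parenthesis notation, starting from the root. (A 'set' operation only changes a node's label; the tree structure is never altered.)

Answer: Y(G(Q(B(V))) F(K N))

Derivation:
Step 1 (down 0): focus=R path=0 depth=1 children=['Q'] left=[] right=['F'] parent=Y
Step 2 (set G): focus=G path=0 depth=1 children=['Q'] left=[] right=['F'] parent=Y
Step 3 (right): focus=F path=1 depth=1 children=['K', 'N'] left=['G'] right=[] parent=Y
Step 4 (left): focus=G path=0 depth=1 children=['Q'] left=[] right=['F'] parent=Y
Step 5 (up): focus=Y path=root depth=0 children=['G', 'F'] (at root)
Step 6 (down 0): focus=G path=0 depth=1 children=['Q'] left=[] right=['F'] parent=Y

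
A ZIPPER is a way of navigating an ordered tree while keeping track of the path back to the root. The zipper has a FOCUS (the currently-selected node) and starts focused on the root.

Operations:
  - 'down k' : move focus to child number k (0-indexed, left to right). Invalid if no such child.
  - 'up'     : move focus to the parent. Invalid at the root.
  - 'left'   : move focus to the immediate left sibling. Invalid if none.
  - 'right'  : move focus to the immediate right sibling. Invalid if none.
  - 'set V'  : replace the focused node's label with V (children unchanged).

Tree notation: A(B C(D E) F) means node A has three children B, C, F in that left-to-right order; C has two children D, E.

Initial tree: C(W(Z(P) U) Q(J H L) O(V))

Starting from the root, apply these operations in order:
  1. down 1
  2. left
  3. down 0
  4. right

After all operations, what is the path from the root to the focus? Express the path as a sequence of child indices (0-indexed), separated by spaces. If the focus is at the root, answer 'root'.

Step 1 (down 1): focus=Q path=1 depth=1 children=['J', 'H', 'L'] left=['W'] right=['O'] parent=C
Step 2 (left): focus=W path=0 depth=1 children=['Z', 'U'] left=[] right=['Q', 'O'] parent=C
Step 3 (down 0): focus=Z path=0/0 depth=2 children=['P'] left=[] right=['U'] parent=W
Step 4 (right): focus=U path=0/1 depth=2 children=[] left=['Z'] right=[] parent=W

Answer: 0 1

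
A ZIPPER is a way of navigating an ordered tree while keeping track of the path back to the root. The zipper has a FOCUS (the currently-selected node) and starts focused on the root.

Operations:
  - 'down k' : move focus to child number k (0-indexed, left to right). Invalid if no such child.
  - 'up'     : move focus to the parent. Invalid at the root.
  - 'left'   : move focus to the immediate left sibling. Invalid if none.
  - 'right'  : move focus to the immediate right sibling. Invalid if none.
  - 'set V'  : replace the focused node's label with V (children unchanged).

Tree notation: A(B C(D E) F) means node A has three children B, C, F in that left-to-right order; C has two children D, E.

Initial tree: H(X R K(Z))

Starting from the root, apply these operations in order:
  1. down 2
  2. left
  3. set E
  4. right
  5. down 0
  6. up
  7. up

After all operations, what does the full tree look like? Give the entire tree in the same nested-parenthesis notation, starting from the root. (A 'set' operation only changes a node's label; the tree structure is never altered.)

Step 1 (down 2): focus=K path=2 depth=1 children=['Z'] left=['X', 'R'] right=[] parent=H
Step 2 (left): focus=R path=1 depth=1 children=[] left=['X'] right=['K'] parent=H
Step 3 (set E): focus=E path=1 depth=1 children=[] left=['X'] right=['K'] parent=H
Step 4 (right): focus=K path=2 depth=1 children=['Z'] left=['X', 'E'] right=[] parent=H
Step 5 (down 0): focus=Z path=2/0 depth=2 children=[] left=[] right=[] parent=K
Step 6 (up): focus=K path=2 depth=1 children=['Z'] left=['X', 'E'] right=[] parent=H
Step 7 (up): focus=H path=root depth=0 children=['X', 'E', 'K'] (at root)

Answer: H(X E K(Z))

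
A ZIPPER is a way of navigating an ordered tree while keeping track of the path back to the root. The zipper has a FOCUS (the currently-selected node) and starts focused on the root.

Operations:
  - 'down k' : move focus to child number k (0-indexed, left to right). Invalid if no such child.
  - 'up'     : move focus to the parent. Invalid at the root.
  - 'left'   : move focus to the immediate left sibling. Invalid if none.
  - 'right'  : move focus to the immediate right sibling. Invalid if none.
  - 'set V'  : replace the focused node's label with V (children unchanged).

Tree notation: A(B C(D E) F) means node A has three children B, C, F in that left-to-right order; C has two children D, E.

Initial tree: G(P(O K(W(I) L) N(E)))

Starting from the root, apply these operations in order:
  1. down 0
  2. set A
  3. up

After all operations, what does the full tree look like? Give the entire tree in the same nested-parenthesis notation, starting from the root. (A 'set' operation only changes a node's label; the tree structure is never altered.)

Answer: G(A(O K(W(I) L) N(E)))

Derivation:
Step 1 (down 0): focus=P path=0 depth=1 children=['O', 'K', 'N'] left=[] right=[] parent=G
Step 2 (set A): focus=A path=0 depth=1 children=['O', 'K', 'N'] left=[] right=[] parent=G
Step 3 (up): focus=G path=root depth=0 children=['A'] (at root)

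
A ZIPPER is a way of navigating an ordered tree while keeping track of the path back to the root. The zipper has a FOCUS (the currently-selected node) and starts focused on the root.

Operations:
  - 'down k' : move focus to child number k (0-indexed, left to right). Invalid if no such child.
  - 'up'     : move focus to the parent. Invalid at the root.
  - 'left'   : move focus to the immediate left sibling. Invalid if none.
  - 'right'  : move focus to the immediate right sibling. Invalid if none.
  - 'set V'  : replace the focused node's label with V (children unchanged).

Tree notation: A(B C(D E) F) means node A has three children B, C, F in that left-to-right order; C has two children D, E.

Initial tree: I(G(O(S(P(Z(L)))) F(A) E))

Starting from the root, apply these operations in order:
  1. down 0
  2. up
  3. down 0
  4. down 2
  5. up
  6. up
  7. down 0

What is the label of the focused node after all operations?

Step 1 (down 0): focus=G path=0 depth=1 children=['O', 'F', 'E'] left=[] right=[] parent=I
Step 2 (up): focus=I path=root depth=0 children=['G'] (at root)
Step 3 (down 0): focus=G path=0 depth=1 children=['O', 'F', 'E'] left=[] right=[] parent=I
Step 4 (down 2): focus=E path=0/2 depth=2 children=[] left=['O', 'F'] right=[] parent=G
Step 5 (up): focus=G path=0 depth=1 children=['O', 'F', 'E'] left=[] right=[] parent=I
Step 6 (up): focus=I path=root depth=0 children=['G'] (at root)
Step 7 (down 0): focus=G path=0 depth=1 children=['O', 'F', 'E'] left=[] right=[] parent=I

Answer: G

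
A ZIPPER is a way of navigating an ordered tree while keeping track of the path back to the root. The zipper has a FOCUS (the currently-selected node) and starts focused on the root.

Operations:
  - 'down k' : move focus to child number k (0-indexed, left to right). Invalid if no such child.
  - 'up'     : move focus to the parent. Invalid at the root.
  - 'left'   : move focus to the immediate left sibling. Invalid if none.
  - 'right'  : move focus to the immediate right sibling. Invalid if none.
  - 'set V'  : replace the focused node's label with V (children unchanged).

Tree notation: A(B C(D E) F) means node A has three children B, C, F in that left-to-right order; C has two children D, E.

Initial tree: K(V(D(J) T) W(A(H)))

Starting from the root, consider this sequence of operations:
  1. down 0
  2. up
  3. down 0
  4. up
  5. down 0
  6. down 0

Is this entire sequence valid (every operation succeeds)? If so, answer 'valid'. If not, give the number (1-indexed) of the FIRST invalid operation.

Step 1 (down 0): focus=V path=0 depth=1 children=['D', 'T'] left=[] right=['W'] parent=K
Step 2 (up): focus=K path=root depth=0 children=['V', 'W'] (at root)
Step 3 (down 0): focus=V path=0 depth=1 children=['D', 'T'] left=[] right=['W'] parent=K
Step 4 (up): focus=K path=root depth=0 children=['V', 'W'] (at root)
Step 5 (down 0): focus=V path=0 depth=1 children=['D', 'T'] left=[] right=['W'] parent=K
Step 6 (down 0): focus=D path=0/0 depth=2 children=['J'] left=[] right=['T'] parent=V

Answer: valid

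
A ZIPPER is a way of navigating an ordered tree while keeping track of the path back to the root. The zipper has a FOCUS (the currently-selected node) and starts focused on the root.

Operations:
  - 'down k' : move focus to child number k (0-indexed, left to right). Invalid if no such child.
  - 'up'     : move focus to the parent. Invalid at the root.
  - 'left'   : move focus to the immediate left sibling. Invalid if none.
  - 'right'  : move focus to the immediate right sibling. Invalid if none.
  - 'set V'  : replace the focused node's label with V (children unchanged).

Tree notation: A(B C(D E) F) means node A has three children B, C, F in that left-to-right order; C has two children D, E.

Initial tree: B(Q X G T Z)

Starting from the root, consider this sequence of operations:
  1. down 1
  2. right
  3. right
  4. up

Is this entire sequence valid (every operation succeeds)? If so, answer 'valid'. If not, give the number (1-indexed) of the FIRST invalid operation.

Step 1 (down 1): focus=X path=1 depth=1 children=[] left=['Q'] right=['G', 'T', 'Z'] parent=B
Step 2 (right): focus=G path=2 depth=1 children=[] left=['Q', 'X'] right=['T', 'Z'] parent=B
Step 3 (right): focus=T path=3 depth=1 children=[] left=['Q', 'X', 'G'] right=['Z'] parent=B
Step 4 (up): focus=B path=root depth=0 children=['Q', 'X', 'G', 'T', 'Z'] (at root)

Answer: valid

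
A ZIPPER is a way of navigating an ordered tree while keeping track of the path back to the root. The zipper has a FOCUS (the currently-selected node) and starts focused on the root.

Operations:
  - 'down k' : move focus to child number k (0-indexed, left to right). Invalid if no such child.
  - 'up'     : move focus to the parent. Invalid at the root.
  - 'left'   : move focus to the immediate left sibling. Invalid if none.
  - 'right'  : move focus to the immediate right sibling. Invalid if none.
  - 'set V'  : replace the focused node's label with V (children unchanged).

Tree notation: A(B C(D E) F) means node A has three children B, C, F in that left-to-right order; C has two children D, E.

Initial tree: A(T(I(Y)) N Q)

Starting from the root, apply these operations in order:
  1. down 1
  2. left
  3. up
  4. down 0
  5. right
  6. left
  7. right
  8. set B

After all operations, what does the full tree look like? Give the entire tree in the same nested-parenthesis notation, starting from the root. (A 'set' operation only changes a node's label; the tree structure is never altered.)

Answer: A(T(I(Y)) B Q)

Derivation:
Step 1 (down 1): focus=N path=1 depth=1 children=[] left=['T'] right=['Q'] parent=A
Step 2 (left): focus=T path=0 depth=1 children=['I'] left=[] right=['N', 'Q'] parent=A
Step 3 (up): focus=A path=root depth=0 children=['T', 'N', 'Q'] (at root)
Step 4 (down 0): focus=T path=0 depth=1 children=['I'] left=[] right=['N', 'Q'] parent=A
Step 5 (right): focus=N path=1 depth=1 children=[] left=['T'] right=['Q'] parent=A
Step 6 (left): focus=T path=0 depth=1 children=['I'] left=[] right=['N', 'Q'] parent=A
Step 7 (right): focus=N path=1 depth=1 children=[] left=['T'] right=['Q'] parent=A
Step 8 (set B): focus=B path=1 depth=1 children=[] left=['T'] right=['Q'] parent=A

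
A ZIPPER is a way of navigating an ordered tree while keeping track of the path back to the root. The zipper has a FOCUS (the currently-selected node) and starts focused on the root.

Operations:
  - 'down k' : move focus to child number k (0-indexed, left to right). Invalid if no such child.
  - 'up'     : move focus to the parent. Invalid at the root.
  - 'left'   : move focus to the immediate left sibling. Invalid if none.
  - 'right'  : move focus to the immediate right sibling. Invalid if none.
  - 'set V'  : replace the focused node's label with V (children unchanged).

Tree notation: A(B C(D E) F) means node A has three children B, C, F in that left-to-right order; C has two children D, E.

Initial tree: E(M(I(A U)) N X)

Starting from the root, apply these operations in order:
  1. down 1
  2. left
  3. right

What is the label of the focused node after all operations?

Answer: N

Derivation:
Step 1 (down 1): focus=N path=1 depth=1 children=[] left=['M'] right=['X'] parent=E
Step 2 (left): focus=M path=0 depth=1 children=['I'] left=[] right=['N', 'X'] parent=E
Step 3 (right): focus=N path=1 depth=1 children=[] left=['M'] right=['X'] parent=E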